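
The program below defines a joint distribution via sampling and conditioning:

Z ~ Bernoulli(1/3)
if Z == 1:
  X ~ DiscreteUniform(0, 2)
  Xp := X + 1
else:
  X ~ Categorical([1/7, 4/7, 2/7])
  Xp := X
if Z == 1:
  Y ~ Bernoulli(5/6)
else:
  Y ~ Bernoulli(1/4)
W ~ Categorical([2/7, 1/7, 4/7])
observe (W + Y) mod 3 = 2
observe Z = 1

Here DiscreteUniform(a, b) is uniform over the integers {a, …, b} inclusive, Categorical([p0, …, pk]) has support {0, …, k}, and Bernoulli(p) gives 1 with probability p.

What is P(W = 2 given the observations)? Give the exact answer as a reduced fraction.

Enumerate traces; 6 have nonzero weight after conditioning:
  (Z=1, X=0, Y=0, W=2) weight 2/189
  (Z=1, X=0, Y=1, W=1) weight 5/378
  (Z=1, X=1, Y=0, W=2) weight 2/189
  (Z=1, X=1, Y=1, W=1) weight 5/378
  (Z=1, X=2, Y=0, W=2) weight 2/189
  (Z=1, X=2, Y=1, W=1) weight 5/378
Group by W:
  weight(W=1) = 5/126
  weight(W=2) = 2/63
Total weight = 5/126 + 2/63 = 1/14
P(W=1 | obs) = 5/126 / 1/14 = 5/9
P(W=2 | obs) = 2/63 / 1/14 = 4/9

P(W = 2 | obs) = 4/9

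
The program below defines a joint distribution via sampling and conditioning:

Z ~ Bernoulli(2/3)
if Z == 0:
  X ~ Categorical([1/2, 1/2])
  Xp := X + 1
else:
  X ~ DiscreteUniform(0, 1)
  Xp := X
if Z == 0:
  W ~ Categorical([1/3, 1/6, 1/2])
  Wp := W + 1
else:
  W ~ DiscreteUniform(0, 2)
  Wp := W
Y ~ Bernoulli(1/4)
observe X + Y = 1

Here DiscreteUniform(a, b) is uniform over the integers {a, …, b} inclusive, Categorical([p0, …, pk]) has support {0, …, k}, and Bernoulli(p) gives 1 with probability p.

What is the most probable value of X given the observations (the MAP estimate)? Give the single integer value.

argmax_v P(X = v | obs) = 1

Enumerate traces; 12 have nonzero weight after conditioning:
  (Z=0, X=0, W=0, Y=1) weight 1/72
  (Z=0, X=0, W=1, Y=1) weight 1/144
  (Z=0, X=0, W=2, Y=1) weight 1/48
  (Z=0, X=1, W=0, Y=0) weight 1/24
  (Z=0, X=1, W=1, Y=0) weight 1/48
  (Z=0, X=1, W=2, Y=0) weight 1/16
  (Z=1, X=0, W=0, Y=1) weight 1/36
  (Z=1, X=0, W=1, Y=1) weight 1/36
  … 4 more
Group by X:
  weight(X=0) = 1/8
  weight(X=1) = 3/8
Total weight = 1/8 + 3/8 = 1/2
P(X=0 | obs) = 1/8 / 1/2 = 1/4
P(X=1 | obs) = 3/8 / 1/2 = 3/4
argmax = 1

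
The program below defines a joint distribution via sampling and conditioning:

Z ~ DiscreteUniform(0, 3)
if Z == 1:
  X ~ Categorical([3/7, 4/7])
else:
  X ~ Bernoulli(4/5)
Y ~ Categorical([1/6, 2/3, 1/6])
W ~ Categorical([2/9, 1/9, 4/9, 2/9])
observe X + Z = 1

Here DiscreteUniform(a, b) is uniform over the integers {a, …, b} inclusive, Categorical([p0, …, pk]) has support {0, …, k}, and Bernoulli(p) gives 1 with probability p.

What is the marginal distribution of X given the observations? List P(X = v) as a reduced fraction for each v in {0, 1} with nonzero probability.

Enumerate traces; 24 have nonzero weight after conditioning:
  (Z=0, X=1, Y=0, W=0) weight 1/135
  (Z=0, X=1, Y=0, W=1) weight 1/270
  (Z=0, X=1, Y=0, W=2) weight 2/135
  (Z=0, X=1, Y=0, W=3) weight 1/135
  (Z=0, X=1, Y=1, W=0) weight 4/135
  (Z=0, X=1, Y=1, W=1) weight 2/135
  (Z=0, X=1, Y=1, W=2) weight 8/135
  (Z=0, X=1, Y=1, W=3) weight 4/135
  (Z=1, X=0, Y=0, W=0) weight 1/252
  … 15 more
Group by X:
  weight(X=0) = 3/28
  weight(X=1) = 1/5
Total weight = 3/28 + 1/5 = 43/140
P(X=0 | obs) = 3/28 / 43/140 = 15/43
P(X=1 | obs) = 1/5 / 43/140 = 28/43

P(X=0) = 15/43, P(X=1) = 28/43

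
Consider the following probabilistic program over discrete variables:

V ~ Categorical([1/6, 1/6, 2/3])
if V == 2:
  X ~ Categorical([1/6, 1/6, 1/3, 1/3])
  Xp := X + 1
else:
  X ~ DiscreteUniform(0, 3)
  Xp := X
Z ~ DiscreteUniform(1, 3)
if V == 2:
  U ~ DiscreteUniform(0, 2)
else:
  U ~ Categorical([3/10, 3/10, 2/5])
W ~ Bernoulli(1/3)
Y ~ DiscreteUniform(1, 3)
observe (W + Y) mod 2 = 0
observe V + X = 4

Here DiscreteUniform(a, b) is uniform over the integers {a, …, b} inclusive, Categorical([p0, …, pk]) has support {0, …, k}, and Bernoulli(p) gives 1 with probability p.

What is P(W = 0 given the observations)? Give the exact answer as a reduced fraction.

P(W = 0 | obs) = 1/2

Enumerate traces; 54 have nonzero weight after conditioning:
  (V=1, X=3, Z=1, U=0, W=0, Y=2) weight 1/1080
  (V=1, X=3, Z=1, U=0, W=1, Y=1) weight 1/2160
  (V=1, X=3, Z=1, U=0, W=1, Y=3) weight 1/2160
  (V=1, X=3, Z=1, U=1, W=0, Y=2) weight 1/1080
  (V=1, X=3, Z=1, U=1, W=1, Y=1) weight 1/2160
  (V=1, X=3, Z=1, U=1, W=1, Y=3) weight 1/2160
  (V=1, X=3, Z=1, U=2, W=0, Y=2) weight 1/810
  (V=1, X=3, Z=1, U=2, W=1, Y=1) weight 1/1620
  … 46 more
Group by W:
  weight(W=0) = 19/324
  weight(W=1) = 19/324
Total weight = 19/324 + 19/324 = 19/162
P(W=0 | obs) = 19/324 / 19/162 = 1/2
P(W=1 | obs) = 19/324 / 19/162 = 1/2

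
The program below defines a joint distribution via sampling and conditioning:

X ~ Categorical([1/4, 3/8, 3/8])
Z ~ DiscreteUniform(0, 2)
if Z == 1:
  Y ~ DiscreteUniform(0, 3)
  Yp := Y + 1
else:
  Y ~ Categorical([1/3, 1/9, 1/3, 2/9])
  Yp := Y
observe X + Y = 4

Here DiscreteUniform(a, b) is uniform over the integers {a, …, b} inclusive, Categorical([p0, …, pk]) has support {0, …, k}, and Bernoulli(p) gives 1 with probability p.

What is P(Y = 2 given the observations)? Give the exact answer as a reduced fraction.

P(Y = 2 | obs) = 33/58

Enumerate traces; 6 have nonzero weight after conditioning:
  (X=1, Z=0, Y=3) weight 1/36
  (X=1, Z=1, Y=3) weight 1/32
  (X=1, Z=2, Y=3) weight 1/36
  (X=2, Z=0, Y=2) weight 1/24
  (X=2, Z=1, Y=2) weight 1/32
  (X=2, Z=2, Y=2) weight 1/24
Group by Y:
  weight(Y=2) = 11/96
  weight(Y=3) = 25/288
Total weight = 11/96 + 25/288 = 29/144
P(Y=2 | obs) = 11/96 / 29/144 = 33/58
P(Y=3 | obs) = 25/288 / 29/144 = 25/58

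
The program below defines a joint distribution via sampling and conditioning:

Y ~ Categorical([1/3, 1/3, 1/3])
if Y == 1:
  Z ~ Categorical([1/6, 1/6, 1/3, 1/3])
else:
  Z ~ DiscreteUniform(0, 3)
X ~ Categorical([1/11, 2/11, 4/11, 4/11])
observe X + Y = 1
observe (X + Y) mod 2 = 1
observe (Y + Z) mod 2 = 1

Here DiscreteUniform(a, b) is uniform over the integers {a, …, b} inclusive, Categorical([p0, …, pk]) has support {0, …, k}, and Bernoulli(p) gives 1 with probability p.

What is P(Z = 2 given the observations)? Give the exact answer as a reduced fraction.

Enumerate traces; 4 have nonzero weight after conditioning:
  (Y=0, Z=1, X=1) weight 1/66
  (Y=0, Z=3, X=1) weight 1/66
  (Y=1, Z=0, X=0) weight 1/198
  (Y=1, Z=2, X=0) weight 1/99
Group by Z:
  weight(Z=0) = 1/198
  weight(Z=1) = 1/66
  weight(Z=2) = 1/99
  weight(Z=3) = 1/66
Total weight = 1/198 + 1/66 + 1/99 + 1/66 = 1/22
P(Z=0 | obs) = 1/198 / 1/22 = 1/9
P(Z=1 | obs) = 1/66 / 1/22 = 1/3
P(Z=2 | obs) = 1/99 / 1/22 = 2/9
P(Z=3 | obs) = 1/66 / 1/22 = 1/3

P(Z = 2 | obs) = 2/9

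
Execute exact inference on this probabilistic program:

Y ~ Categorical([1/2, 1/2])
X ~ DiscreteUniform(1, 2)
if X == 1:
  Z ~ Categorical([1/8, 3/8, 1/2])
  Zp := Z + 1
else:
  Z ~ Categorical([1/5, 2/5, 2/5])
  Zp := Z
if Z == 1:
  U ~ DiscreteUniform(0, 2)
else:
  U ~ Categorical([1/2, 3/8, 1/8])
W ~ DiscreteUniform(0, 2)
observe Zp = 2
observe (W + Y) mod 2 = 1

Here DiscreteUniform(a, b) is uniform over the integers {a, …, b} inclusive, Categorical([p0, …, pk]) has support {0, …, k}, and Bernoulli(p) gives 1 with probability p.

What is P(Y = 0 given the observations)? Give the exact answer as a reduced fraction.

P(Y = 0 | obs) = 1/3

Enumerate traces; 18 have nonzero weight after conditioning:
  (Y=0, X=1, Z=1, U=0, W=1) weight 1/96
  (Y=0, X=1, Z=1, U=1, W=1) weight 1/96
  (Y=0, X=1, Z=1, U=2, W=1) weight 1/96
  (Y=0, X=2, Z=2, U=0, W=1) weight 1/60
  (Y=0, X=2, Z=2, U=1, W=1) weight 1/80
  (Y=0, X=2, Z=2, U=2, W=1) weight 1/240
  (Y=1, X=1, Z=1, U=0, W=0) weight 1/96
  (Y=1, X=1, Z=1, U=0, W=2) weight 1/96
  … 10 more
Group by Y:
  weight(Y=0) = 31/480
  weight(Y=1) = 31/240
Total weight = 31/480 + 31/240 = 31/160
P(Y=0 | obs) = 31/480 / 31/160 = 1/3
P(Y=1 | obs) = 31/240 / 31/160 = 2/3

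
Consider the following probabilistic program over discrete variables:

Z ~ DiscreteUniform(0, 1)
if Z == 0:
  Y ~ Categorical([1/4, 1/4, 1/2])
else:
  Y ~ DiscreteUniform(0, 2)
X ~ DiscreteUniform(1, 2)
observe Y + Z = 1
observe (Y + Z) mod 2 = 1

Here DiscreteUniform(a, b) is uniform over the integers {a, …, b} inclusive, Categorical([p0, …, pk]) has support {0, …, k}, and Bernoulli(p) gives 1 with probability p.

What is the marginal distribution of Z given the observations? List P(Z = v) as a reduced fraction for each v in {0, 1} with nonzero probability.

P(Z=0) = 3/7, P(Z=1) = 4/7

Enumerate traces; 4 have nonzero weight after conditioning:
  (Z=0, Y=1, X=1) weight 1/16
  (Z=0, Y=1, X=2) weight 1/16
  (Z=1, Y=0, X=1) weight 1/12
  (Z=1, Y=0, X=2) weight 1/12
Group by Z:
  weight(Z=0) = 1/8
  weight(Z=1) = 1/6
Total weight = 1/8 + 1/6 = 7/24
P(Z=0 | obs) = 1/8 / 7/24 = 3/7
P(Z=1 | obs) = 1/6 / 7/24 = 4/7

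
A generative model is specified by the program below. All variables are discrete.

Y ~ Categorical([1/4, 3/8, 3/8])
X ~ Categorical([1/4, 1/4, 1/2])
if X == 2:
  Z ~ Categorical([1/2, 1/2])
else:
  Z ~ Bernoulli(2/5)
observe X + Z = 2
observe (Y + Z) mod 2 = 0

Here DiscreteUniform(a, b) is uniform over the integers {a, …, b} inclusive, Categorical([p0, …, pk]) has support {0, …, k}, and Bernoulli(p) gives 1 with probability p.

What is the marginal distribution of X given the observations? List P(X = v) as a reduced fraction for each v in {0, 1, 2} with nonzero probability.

Enumerate traces; 3 have nonzero weight after conditioning:
  (Y=0, X=2, Z=0) weight 1/16
  (Y=1, X=1, Z=1) weight 3/80
  (Y=2, X=2, Z=0) weight 3/32
Group by X:
  weight(X=1) = 3/80
  weight(X=2) = 5/32
Total weight = 3/80 + 5/32 = 31/160
P(X=1 | obs) = 3/80 / 31/160 = 6/31
P(X=2 | obs) = 5/32 / 31/160 = 25/31

P(X=1) = 6/31, P(X=2) = 25/31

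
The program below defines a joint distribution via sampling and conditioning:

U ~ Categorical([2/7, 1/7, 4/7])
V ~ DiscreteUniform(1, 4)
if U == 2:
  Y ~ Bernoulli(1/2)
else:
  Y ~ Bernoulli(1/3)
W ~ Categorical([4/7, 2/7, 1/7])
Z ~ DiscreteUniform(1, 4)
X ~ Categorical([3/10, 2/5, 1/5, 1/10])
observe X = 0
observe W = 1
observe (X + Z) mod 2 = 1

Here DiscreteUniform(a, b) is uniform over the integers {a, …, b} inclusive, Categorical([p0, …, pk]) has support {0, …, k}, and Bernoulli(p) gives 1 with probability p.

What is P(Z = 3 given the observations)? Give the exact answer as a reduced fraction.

P(Z = 3 | obs) = 1/2

Enumerate traces; 48 have nonzero weight after conditioning:
  (U=0, V=1, Y=0, W=1, Z=1, X=0) weight 1/980
  (U=0, V=1, Y=0, W=1, Z=3, X=0) weight 1/980
  (U=0, V=1, Y=1, W=1, Z=1, X=0) weight 1/1960
  (U=0, V=1, Y=1, W=1, Z=3, X=0) weight 1/1960
  (U=0, V=2, Y=0, W=1, Z=1, X=0) weight 1/980
  (U=0, V=2, Y=0, W=1, Z=3, X=0) weight 1/980
  (U=0, V=2, Y=1, W=1, Z=1, X=0) weight 1/1960
  (U=0, V=2, Y=1, W=1, Z=3, X=0) weight 1/1960
  … 40 more
Group by Z:
  weight(Z=1) = 3/140
  weight(Z=3) = 3/140
Total weight = 3/140 + 3/140 = 3/70
P(Z=1 | obs) = 3/140 / 3/70 = 1/2
P(Z=3 | obs) = 3/140 / 3/70 = 1/2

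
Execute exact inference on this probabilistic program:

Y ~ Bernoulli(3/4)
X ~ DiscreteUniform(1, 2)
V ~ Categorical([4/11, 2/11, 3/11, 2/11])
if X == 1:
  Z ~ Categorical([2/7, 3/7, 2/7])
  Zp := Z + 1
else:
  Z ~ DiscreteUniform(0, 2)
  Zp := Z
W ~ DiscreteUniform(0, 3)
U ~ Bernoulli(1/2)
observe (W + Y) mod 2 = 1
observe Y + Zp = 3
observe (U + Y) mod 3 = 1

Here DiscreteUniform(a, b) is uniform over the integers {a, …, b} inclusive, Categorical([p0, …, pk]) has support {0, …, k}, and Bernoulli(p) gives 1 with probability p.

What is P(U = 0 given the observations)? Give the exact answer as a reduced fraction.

Enumerate traces; 24 have nonzero weight after conditioning:
  (Y=0, X=1, V=0, Z=2, W=1, U=1) weight 1/616
  (Y=0, X=1, V=0, Z=2, W=3, U=1) weight 1/616
  (Y=0, X=1, V=1, Z=2, W=1, U=1) weight 1/1232
  (Y=0, X=1, V=1, Z=2, W=3, U=1) weight 1/1232
  (Y=0, X=1, V=2, Z=2, W=1, U=1) weight 3/2464
  (Y=0, X=1, V=2, Z=2, W=3, U=1) weight 3/2464
  (Y=0, X=1, V=3, Z=2, W=1, U=1) weight 1/1232
  (Y=0, X=1, V=3, Z=2, W=3, U=1) weight 1/1232
  (Y=1, X=1, V=0, Z=1, W=0, U=0) weight 9/1232
  … 15 more
Group by U:
  weight(U=0) = 1/14
  weight(U=1) = 1/112
Total weight = 1/14 + 1/112 = 9/112
P(U=0 | obs) = 1/14 / 9/112 = 8/9
P(U=1 | obs) = 1/112 / 9/112 = 1/9

P(U = 0 | obs) = 8/9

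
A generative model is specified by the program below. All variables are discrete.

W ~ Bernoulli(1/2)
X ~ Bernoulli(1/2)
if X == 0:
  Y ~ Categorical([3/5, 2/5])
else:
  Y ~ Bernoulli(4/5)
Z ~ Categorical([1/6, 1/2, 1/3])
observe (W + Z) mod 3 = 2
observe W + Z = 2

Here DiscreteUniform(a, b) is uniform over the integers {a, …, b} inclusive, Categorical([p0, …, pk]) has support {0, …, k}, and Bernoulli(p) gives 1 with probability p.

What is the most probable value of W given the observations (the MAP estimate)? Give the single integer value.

Enumerate traces; 8 have nonzero weight after conditioning:
  (W=0, X=0, Y=0, Z=2) weight 1/20
  (W=0, X=0, Y=1, Z=2) weight 1/30
  (W=0, X=1, Y=0, Z=2) weight 1/60
  (W=0, X=1, Y=1, Z=2) weight 1/15
  (W=1, X=0, Y=0, Z=1) weight 3/40
  (W=1, X=0, Y=1, Z=1) weight 1/20
  (W=1, X=1, Y=0, Z=1) weight 1/40
  (W=1, X=1, Y=1, Z=1) weight 1/10
Group by W:
  weight(W=0) = 1/6
  weight(W=1) = 1/4
Total weight = 1/6 + 1/4 = 5/12
P(W=0 | obs) = 1/6 / 5/12 = 2/5
P(W=1 | obs) = 1/4 / 5/12 = 3/5
argmax = 1

argmax_v P(W = v | obs) = 1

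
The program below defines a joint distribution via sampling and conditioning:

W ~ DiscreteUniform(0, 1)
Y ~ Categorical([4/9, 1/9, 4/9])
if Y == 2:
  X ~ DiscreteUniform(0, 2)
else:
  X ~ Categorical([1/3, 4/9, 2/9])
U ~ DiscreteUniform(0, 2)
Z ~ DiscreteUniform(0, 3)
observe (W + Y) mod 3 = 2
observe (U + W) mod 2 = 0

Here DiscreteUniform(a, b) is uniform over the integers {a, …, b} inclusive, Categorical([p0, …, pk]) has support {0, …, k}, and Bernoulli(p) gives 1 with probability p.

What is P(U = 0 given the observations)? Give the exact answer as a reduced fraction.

Enumerate traces; 36 have nonzero weight after conditioning:
  (W=0, Y=2, X=0, U=0, Z=0) weight 1/162
  (W=0, Y=2, X=0, U=0, Z=1) weight 1/162
  (W=0, Y=2, X=0, U=0, Z=2) weight 1/162
  (W=0, Y=2, X=0, U=0, Z=3) weight 1/162
  (W=0, Y=2, X=0, U=2, Z=0) weight 1/162
  (W=0, Y=2, X=0, U=2, Z=1) weight 1/162
  (W=0, Y=2, X=0, U=2, Z=2) weight 1/162
  (W=0, Y=2, X=0, U=2, Z=3) weight 1/162
  (W=1, Y=1, X=0, U=1, Z=0) weight 1/648
  … 27 more
Group by U:
  weight(U=0) = 2/27
  weight(U=1) = 1/54
  weight(U=2) = 2/27
Total weight = 2/27 + 1/54 + 2/27 = 1/6
P(U=0 | obs) = 2/27 / 1/6 = 4/9
P(U=1 | obs) = 1/54 / 1/6 = 1/9
P(U=2 | obs) = 2/27 / 1/6 = 4/9

P(U = 0 | obs) = 4/9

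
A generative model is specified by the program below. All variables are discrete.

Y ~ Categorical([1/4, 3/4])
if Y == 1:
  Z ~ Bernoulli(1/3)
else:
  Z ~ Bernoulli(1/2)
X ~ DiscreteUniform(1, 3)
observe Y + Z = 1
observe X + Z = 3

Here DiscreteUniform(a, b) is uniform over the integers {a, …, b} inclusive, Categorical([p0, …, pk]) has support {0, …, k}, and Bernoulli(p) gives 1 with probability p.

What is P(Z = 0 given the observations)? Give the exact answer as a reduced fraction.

P(Z = 0 | obs) = 4/5

Enumerate traces; 2 have nonzero weight after conditioning:
  (Y=0, Z=1, X=2) weight 1/24
  (Y=1, Z=0, X=3) weight 1/6
Group by Z:
  weight(Z=0) = 1/6
  weight(Z=1) = 1/24
Total weight = 1/6 + 1/24 = 5/24
P(Z=0 | obs) = 1/6 / 5/24 = 4/5
P(Z=1 | obs) = 1/24 / 5/24 = 1/5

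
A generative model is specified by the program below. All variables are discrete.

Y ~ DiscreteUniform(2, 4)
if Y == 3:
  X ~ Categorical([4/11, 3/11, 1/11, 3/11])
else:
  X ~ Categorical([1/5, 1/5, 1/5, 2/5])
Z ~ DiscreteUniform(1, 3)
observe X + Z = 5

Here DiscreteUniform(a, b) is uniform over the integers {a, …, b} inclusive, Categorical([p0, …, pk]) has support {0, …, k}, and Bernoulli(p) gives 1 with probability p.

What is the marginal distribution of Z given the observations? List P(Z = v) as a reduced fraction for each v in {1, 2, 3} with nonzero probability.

P(Z=2) = 59/86, P(Z=3) = 27/86

Enumerate traces; 6 have nonzero weight after conditioning:
  (Y=2, X=2, Z=3) weight 1/45
  (Y=2, X=3, Z=2) weight 2/45
  (Y=3, X=2, Z=3) weight 1/99
  (Y=3, X=3, Z=2) weight 1/33
  (Y=4, X=2, Z=3) weight 1/45
  (Y=4, X=3, Z=2) weight 2/45
Group by Z:
  weight(Z=2) = 59/495
  weight(Z=3) = 3/55
Total weight = 59/495 + 3/55 = 86/495
P(Z=2 | obs) = 59/495 / 86/495 = 59/86
P(Z=3 | obs) = 3/55 / 86/495 = 27/86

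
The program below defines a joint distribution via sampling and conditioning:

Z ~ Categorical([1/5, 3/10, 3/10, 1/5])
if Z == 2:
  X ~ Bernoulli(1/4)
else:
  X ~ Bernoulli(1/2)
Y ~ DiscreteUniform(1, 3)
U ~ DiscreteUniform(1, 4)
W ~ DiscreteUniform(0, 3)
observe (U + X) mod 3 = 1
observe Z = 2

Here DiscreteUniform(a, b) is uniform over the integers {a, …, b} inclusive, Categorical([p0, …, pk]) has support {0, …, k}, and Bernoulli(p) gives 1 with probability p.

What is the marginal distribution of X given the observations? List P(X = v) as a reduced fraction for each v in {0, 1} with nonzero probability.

Enumerate traces; 36 have nonzero weight after conditioning:
  (Z=2, X=0, Y=1, U=1, W=0) weight 3/640
  (Z=2, X=0, Y=1, U=1, W=1) weight 3/640
  (Z=2, X=0, Y=1, U=1, W=2) weight 3/640
  (Z=2, X=0, Y=1, U=1, W=3) weight 3/640
  (Z=2, X=0, Y=1, U=4, W=0) weight 3/640
  (Z=2, X=0, Y=1, U=4, W=1) weight 3/640
  (Z=2, X=0, Y=1, U=4, W=2) weight 3/640
  (Z=2, X=0, Y=1, U=4, W=3) weight 3/640
  (Z=2, X=1, Y=1, U=3, W=0) weight 1/640
  … 27 more
Group by X:
  weight(X=0) = 9/80
  weight(X=1) = 3/160
Total weight = 9/80 + 3/160 = 21/160
P(X=0 | obs) = 9/80 / 21/160 = 6/7
P(X=1 | obs) = 3/160 / 21/160 = 1/7

P(X=0) = 6/7, P(X=1) = 1/7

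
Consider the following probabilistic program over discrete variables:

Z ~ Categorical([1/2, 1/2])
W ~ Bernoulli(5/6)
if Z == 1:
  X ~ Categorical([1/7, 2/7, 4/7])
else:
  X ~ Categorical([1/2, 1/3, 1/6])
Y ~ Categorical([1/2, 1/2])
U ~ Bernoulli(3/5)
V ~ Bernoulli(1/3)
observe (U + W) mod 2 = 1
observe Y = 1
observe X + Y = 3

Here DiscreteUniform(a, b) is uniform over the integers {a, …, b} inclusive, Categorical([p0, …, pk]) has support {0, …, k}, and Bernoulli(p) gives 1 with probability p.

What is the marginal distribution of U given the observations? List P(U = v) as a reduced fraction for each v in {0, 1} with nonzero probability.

Enumerate traces; 8 have nonzero weight after conditioning:
  (Z=0, W=0, X=2, Y=1, U=1, V=0) weight 1/360
  (Z=0, W=0, X=2, Y=1, U=1, V=1) weight 1/720
  (Z=0, W=1, X=2, Y=1, U=0, V=0) weight 1/108
  (Z=0, W=1, X=2, Y=1, U=0, V=1) weight 1/216
  (Z=1, W=0, X=2, Y=1, U=1, V=0) weight 1/105
  (Z=1, W=0, X=2, Y=1, U=1, V=1) weight 1/210
  (Z=1, W=1, X=2, Y=1, U=0, V=0) weight 2/63
  (Z=1, W=1, X=2, Y=1, U=0, V=1) weight 1/63
Group by U:
  weight(U=0) = 31/504
  weight(U=1) = 31/1680
Total weight = 31/504 + 31/1680 = 403/5040
P(U=0 | obs) = 31/504 / 403/5040 = 10/13
P(U=1 | obs) = 31/1680 / 403/5040 = 3/13

P(U=0) = 10/13, P(U=1) = 3/13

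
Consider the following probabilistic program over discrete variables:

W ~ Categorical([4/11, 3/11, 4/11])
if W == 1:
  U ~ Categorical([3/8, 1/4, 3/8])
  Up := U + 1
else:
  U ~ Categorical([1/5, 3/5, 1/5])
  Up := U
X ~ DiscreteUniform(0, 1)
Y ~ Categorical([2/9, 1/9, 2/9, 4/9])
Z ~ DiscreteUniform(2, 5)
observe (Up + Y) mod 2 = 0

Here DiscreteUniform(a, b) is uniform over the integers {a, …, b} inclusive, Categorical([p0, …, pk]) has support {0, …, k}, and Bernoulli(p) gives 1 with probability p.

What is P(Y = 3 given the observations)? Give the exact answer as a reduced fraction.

Enumerate traces; 144 have nonzero weight after conditioning:
  (W=0, U=0, X=0, Y=0, Z=2) weight 1/495
  (W=0, U=0, X=0, Y=0, Z=3) weight 1/495
  (W=0, U=0, X=0, Y=0, Z=4) weight 1/495
  (W=0, U=0, X=0, Y=0, Z=5) weight 1/495
  (W=0, U=0, X=0, Y=2, Z=2) weight 1/495
  (W=0, U=0, X=0, Y=2, Z=3) weight 1/495
  (W=0, U=0, X=0, Y=2, Z=4) weight 1/495
  (W=0, U=0, X=0, Y=2, Z=5) weight 1/495
  (W=0, U=1, X=0, Y=1, Z=2) weight 1/330
  (W=0, U=1, X=0, Y=3, Z=2) weight 2/165
  … 134 more
Group by Y:
  weight(Y=0) = 79/990
  weight(Y=1) = 47/660
  weight(Y=2) = 79/990
  weight(Y=3) = 47/165
Total weight = 79/990 + 47/660 + 79/990 + 47/165 = 1021/1980
P(Y=0 | obs) = 79/990 / 1021/1980 = 158/1021
P(Y=1 | obs) = 47/660 / 1021/1980 = 141/1021
P(Y=2 | obs) = 79/990 / 1021/1980 = 158/1021
P(Y=3 | obs) = 47/165 / 1021/1980 = 564/1021

P(Y = 3 | obs) = 564/1021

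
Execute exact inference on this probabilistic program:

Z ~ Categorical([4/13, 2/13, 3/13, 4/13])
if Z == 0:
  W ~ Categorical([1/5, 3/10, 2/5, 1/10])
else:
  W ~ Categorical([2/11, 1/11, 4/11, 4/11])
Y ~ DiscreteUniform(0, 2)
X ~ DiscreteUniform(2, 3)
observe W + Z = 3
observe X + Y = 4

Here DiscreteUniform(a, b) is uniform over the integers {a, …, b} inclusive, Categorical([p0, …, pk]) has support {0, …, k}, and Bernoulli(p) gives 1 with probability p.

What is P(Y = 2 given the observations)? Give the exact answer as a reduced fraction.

Enumerate traces; 8 have nonzero weight after conditioning:
  (Z=0, W=3, Y=1, X=3) weight 1/195
  (Z=0, W=3, Y=2, X=2) weight 1/195
  (Z=1, W=2, Y=1, X=3) weight 4/429
  (Z=1, W=2, Y=2, X=2) weight 4/429
  (Z=2, W=1, Y=1, X=3) weight 1/286
  (Z=2, W=1, Y=2, X=2) weight 1/286
  (Z=3, W=0, Y=1, X=3) weight 4/429
  (Z=3, W=0, Y=2, X=2) weight 4/429
Group by Y:
  weight(Y=1) = 3/110
  weight(Y=2) = 3/110
Total weight = 3/110 + 3/110 = 3/55
P(Y=1 | obs) = 3/110 / 3/55 = 1/2
P(Y=2 | obs) = 3/110 / 3/55 = 1/2

P(Y = 2 | obs) = 1/2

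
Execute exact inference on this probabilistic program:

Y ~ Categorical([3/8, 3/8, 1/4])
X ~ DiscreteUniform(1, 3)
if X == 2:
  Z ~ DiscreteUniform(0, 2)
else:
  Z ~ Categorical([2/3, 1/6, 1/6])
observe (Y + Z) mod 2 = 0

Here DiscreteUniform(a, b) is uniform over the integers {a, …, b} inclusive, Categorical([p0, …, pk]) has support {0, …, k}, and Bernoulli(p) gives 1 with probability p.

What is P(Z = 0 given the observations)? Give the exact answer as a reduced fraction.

Enumerate traces; 15 have nonzero weight after conditioning:
  (Y=0, X=1, Z=0) weight 1/12
  (Y=0, X=1, Z=2) weight 1/48
  (Y=0, X=2, Z=0) weight 1/24
  (Y=0, X=2, Z=2) weight 1/24
  (Y=0, X=3, Z=0) weight 1/12
  (Y=0, X=3, Z=2) weight 1/48
  (Y=1, X=1, Z=1) weight 1/48
  (Y=1, X=2, Z=1) weight 1/24
  … 7 more
Group by Z:
  weight(Z=0) = 25/72
  weight(Z=1) = 1/12
  weight(Z=2) = 5/36
Total weight = 25/72 + 1/12 + 5/36 = 41/72
P(Z=0 | obs) = 25/72 / 41/72 = 25/41
P(Z=1 | obs) = 1/12 / 41/72 = 6/41
P(Z=2 | obs) = 5/36 / 41/72 = 10/41

P(Z = 0 | obs) = 25/41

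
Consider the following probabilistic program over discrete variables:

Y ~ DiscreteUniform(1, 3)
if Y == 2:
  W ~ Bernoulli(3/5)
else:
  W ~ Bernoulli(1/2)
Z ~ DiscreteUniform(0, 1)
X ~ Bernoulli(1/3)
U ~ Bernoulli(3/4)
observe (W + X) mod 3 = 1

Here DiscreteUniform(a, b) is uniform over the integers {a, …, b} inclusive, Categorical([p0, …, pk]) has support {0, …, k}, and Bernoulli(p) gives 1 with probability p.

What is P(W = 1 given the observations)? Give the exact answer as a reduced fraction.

Enumerate traces; 24 have nonzero weight after conditioning:
  (Y=1, W=0, Z=0, X=1, U=0) weight 1/144
  (Y=1, W=0, Z=0, X=1, U=1) weight 1/48
  (Y=1, W=0, Z=1, X=1, U=0) weight 1/144
  (Y=1, W=0, Z=1, X=1, U=1) weight 1/48
  (Y=1, W=1, Z=0, X=0, U=0) weight 1/72
  (Y=1, W=1, Z=0, X=0, U=1) weight 1/24
  (Y=1, W=1, Z=1, X=0, U=0) weight 1/72
  (Y=1, W=1, Z=1, X=0, U=1) weight 1/24
  … 16 more
Group by W:
  weight(W=0) = 7/45
  weight(W=1) = 16/45
Total weight = 7/45 + 16/45 = 23/45
P(W=0 | obs) = 7/45 / 23/45 = 7/23
P(W=1 | obs) = 16/45 / 23/45 = 16/23

P(W = 1 | obs) = 16/23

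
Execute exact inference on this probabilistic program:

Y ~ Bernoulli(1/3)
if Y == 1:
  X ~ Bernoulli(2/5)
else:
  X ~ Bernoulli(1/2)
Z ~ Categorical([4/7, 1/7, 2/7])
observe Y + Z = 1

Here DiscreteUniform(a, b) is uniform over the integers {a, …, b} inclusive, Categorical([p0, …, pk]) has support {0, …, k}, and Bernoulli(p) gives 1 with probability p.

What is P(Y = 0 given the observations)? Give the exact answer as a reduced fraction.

P(Y = 0 | obs) = 1/3

Enumerate traces; 4 have nonzero weight after conditioning:
  (Y=0, X=0, Z=1) weight 1/21
  (Y=0, X=1, Z=1) weight 1/21
  (Y=1, X=0, Z=0) weight 4/35
  (Y=1, X=1, Z=0) weight 8/105
Group by Y:
  weight(Y=0) = 2/21
  weight(Y=1) = 4/21
Total weight = 2/21 + 4/21 = 2/7
P(Y=0 | obs) = 2/21 / 2/7 = 1/3
P(Y=1 | obs) = 4/21 / 2/7 = 2/3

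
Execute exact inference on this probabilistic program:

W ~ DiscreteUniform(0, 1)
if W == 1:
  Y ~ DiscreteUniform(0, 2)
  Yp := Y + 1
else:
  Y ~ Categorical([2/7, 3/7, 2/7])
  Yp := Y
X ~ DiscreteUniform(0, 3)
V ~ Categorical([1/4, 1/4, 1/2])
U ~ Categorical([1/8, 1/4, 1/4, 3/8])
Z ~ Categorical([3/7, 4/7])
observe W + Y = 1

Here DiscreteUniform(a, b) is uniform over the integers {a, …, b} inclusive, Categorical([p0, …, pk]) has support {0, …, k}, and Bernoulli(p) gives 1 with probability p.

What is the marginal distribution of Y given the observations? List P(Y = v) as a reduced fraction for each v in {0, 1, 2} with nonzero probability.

P(Y=0) = 7/16, P(Y=1) = 9/16

Enumerate traces; 192 have nonzero weight after conditioning:
  (W=0, Y=1, X=0, V=0, U=0, Z=0) weight 9/12544
  (W=0, Y=1, X=0, V=0, U=0, Z=1) weight 3/3136
  (W=0, Y=1, X=0, V=0, U=1, Z=0) weight 9/6272
  (W=0, Y=1, X=0, V=0, U=1, Z=1) weight 3/1568
  (W=0, Y=1, X=0, V=0, U=2, Z=0) weight 9/6272
  (W=0, Y=1, X=0, V=0, U=2, Z=1) weight 3/1568
  (W=0, Y=1, X=0, V=0, U=3, Z=0) weight 27/12544
  (W=0, Y=1, X=0, V=0, U=3, Z=1) weight 9/3136
  (W=1, Y=0, X=0, V=0, U=0, Z=0) weight 1/1792
  … 183 more
Group by Y:
  weight(Y=0) = 1/6
  weight(Y=1) = 3/14
Total weight = 1/6 + 3/14 = 8/21
P(Y=0 | obs) = 1/6 / 8/21 = 7/16
P(Y=1 | obs) = 3/14 / 8/21 = 9/16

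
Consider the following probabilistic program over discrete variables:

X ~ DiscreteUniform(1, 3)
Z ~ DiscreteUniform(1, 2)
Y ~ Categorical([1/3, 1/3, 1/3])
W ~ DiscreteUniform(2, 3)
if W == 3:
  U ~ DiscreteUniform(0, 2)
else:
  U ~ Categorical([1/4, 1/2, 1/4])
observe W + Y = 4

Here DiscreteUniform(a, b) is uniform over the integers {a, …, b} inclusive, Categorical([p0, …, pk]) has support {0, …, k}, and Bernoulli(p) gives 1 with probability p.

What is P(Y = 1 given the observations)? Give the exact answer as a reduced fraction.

P(Y = 1 | obs) = 1/2

Enumerate traces; 36 have nonzero weight after conditioning:
  (X=1, Z=1, Y=1, W=3, U=0) weight 1/108
  (X=1, Z=1, Y=1, W=3, U=1) weight 1/108
  (X=1, Z=1, Y=1, W=3, U=2) weight 1/108
  (X=1, Z=1, Y=2, W=2, U=0) weight 1/144
  (X=1, Z=1, Y=2, W=2, U=1) weight 1/72
  (X=1, Z=1, Y=2, W=2, U=2) weight 1/144
  (X=1, Z=2, Y=1, W=3, U=0) weight 1/108
  (X=1, Z=2, Y=1, W=3, U=1) weight 1/108
  … 28 more
Group by Y:
  weight(Y=1) = 1/6
  weight(Y=2) = 1/6
Total weight = 1/6 + 1/6 = 1/3
P(Y=1 | obs) = 1/6 / 1/3 = 1/2
P(Y=2 | obs) = 1/6 / 1/3 = 1/2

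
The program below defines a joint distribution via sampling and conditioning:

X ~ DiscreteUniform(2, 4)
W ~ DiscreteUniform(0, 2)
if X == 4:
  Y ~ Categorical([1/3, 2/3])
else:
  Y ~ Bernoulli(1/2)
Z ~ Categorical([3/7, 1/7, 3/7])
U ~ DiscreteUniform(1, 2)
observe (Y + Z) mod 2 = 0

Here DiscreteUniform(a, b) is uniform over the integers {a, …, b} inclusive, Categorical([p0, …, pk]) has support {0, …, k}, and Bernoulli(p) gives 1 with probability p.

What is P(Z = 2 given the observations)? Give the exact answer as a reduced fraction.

P(Z = 2 | obs) = 12/29

Enumerate traces; 54 have nonzero weight after conditioning:
  (X=2, W=0, Y=0, Z=0, U=1) weight 1/84
  (X=2, W=0, Y=0, Z=0, U=2) weight 1/84
  (X=2, W=0, Y=0, Z=2, U=1) weight 1/84
  (X=2, W=0, Y=0, Z=2, U=2) weight 1/84
  (X=2, W=0, Y=1, Z=1, U=1) weight 1/252
  (X=2, W=0, Y=1, Z=1, U=2) weight 1/252
  (X=2, W=1, Y=0, Z=0, U=1) weight 1/84
  (X=2, W=1, Y=0, Z=0, U=2) weight 1/84
  … 46 more
Group by Z:
  weight(Z=0) = 4/21
  weight(Z=1) = 5/63
  weight(Z=2) = 4/21
Total weight = 4/21 + 5/63 + 4/21 = 29/63
P(Z=0 | obs) = 4/21 / 29/63 = 12/29
P(Z=1 | obs) = 5/63 / 29/63 = 5/29
P(Z=2 | obs) = 4/21 / 29/63 = 12/29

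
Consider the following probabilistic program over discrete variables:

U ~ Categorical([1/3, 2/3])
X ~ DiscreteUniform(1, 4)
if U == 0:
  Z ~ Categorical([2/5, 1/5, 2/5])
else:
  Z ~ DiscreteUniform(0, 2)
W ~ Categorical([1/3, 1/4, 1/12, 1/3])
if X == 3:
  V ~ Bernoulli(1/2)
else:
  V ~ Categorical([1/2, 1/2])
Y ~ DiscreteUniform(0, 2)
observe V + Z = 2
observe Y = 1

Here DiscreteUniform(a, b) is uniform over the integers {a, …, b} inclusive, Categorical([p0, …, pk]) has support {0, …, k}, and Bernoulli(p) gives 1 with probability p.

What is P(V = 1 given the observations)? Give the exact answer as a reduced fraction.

Enumerate traces; 64 have nonzero weight after conditioning:
  (U=0, X=1, Z=1, W=0, V=1, Y=1) weight 1/1080
  (U=0, X=1, Z=1, W=1, V=1, Y=1) weight 1/1440
  (U=0, X=1, Z=1, W=2, V=1, Y=1) weight 1/4320
  (U=0, X=1, Z=1, W=3, V=1, Y=1) weight 1/1080
  (U=0, X=1, Z=2, W=0, V=0, Y=1) weight 1/540
  (U=0, X=1, Z=2, W=1, V=0, Y=1) weight 1/720
  (U=0, X=1, Z=2, W=2, V=0, Y=1) weight 1/2160
  (U=0, X=1, Z=2, W=3, V=0, Y=1) weight 1/540
  … 56 more
Group by V:
  weight(V=0) = 8/135
  weight(V=1) = 13/270
Total weight = 8/135 + 13/270 = 29/270
P(V=0 | obs) = 8/135 / 29/270 = 16/29
P(V=1 | obs) = 13/270 / 29/270 = 13/29

P(V = 1 | obs) = 13/29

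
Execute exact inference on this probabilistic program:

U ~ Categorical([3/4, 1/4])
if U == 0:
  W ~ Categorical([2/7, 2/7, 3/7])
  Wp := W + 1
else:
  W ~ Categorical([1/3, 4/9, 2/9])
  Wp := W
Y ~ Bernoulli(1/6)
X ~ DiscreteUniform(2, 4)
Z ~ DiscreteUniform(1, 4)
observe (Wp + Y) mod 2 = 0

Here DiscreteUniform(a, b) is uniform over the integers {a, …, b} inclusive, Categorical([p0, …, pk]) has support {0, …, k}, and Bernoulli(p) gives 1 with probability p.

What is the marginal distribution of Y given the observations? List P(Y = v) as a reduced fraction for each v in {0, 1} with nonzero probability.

P(Y=0) = 445/608, P(Y=1) = 163/608

Enumerate traces; 72 have nonzero weight after conditioning:
  (U=0, W=0, Y=1, X=2, Z=1) weight 1/336
  (U=0, W=0, Y=1, X=2, Z=2) weight 1/336
  (U=0, W=0, Y=1, X=2, Z=3) weight 1/336
  (U=0, W=0, Y=1, X=2, Z=4) weight 1/336
  (U=0, W=0, Y=1, X=3, Z=1) weight 1/336
  (U=0, W=0, Y=1, X=3, Z=2) weight 1/336
  (U=0, W=0, Y=1, X=3, Z=3) weight 1/336
  (U=0, W=0, Y=1, X=3, Z=4) weight 1/336
  (U=0, W=1, Y=0, X=2, Z=1) weight 5/336
  … 63 more
Group by Y:
  weight(Y=0) = 445/1512
  weight(Y=1) = 163/1512
Total weight = 445/1512 + 163/1512 = 76/189
P(Y=0 | obs) = 445/1512 / 76/189 = 445/608
P(Y=1 | obs) = 163/1512 / 76/189 = 163/608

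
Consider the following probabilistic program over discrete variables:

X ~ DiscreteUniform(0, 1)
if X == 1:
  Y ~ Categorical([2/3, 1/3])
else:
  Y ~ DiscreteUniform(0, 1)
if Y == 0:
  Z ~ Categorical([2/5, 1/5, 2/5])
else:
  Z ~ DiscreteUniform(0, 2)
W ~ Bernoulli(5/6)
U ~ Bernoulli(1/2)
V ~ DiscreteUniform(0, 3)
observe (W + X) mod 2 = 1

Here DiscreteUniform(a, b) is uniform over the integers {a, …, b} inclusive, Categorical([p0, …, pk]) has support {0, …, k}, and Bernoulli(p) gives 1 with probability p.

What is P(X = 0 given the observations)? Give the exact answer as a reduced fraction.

Enumerate traces; 96 have nonzero weight after conditioning:
  (X=0, Y=0, Z=0, W=1, U=0, V=0) weight 1/96
  (X=0, Y=0, Z=0, W=1, U=0, V=1) weight 1/96
  (X=0, Y=0, Z=0, W=1, U=0, V=2) weight 1/96
  (X=0, Y=0, Z=0, W=1, U=0, V=3) weight 1/96
  (X=0, Y=0, Z=0, W=1, U=1, V=0) weight 1/96
  (X=0, Y=0, Z=0, W=1, U=1, V=1) weight 1/96
  (X=0, Y=0, Z=0, W=1, U=1, V=2) weight 1/96
  (X=0, Y=0, Z=0, W=1, U=1, V=3) weight 1/96
  (X=1, Y=0, Z=0, W=0, U=0, V=0) weight 1/360
  … 87 more
Group by X:
  weight(X=0) = 5/12
  weight(X=1) = 1/12
Total weight = 5/12 + 1/12 = 1/2
P(X=0 | obs) = 5/12 / 1/2 = 5/6
P(X=1 | obs) = 1/12 / 1/2 = 1/6

P(X = 0 | obs) = 5/6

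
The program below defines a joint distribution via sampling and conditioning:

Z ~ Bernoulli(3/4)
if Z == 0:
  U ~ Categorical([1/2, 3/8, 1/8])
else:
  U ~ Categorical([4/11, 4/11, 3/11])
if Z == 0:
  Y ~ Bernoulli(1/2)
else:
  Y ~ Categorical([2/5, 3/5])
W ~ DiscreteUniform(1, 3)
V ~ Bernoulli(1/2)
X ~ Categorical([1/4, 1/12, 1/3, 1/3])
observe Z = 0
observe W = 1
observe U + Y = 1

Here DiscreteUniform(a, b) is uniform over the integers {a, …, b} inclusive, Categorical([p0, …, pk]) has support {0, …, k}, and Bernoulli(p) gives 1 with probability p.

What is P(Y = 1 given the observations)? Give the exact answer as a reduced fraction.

P(Y = 1 | obs) = 4/7

Enumerate traces; 16 have nonzero weight after conditioning:
  (Z=0, U=0, Y=1, W=1, V=0, X=0) weight 1/384
  (Z=0, U=0, Y=1, W=1, V=0, X=1) weight 1/1152
  (Z=0, U=0, Y=1, W=1, V=0, X=2) weight 1/288
  (Z=0, U=0, Y=1, W=1, V=0, X=3) weight 1/288
  (Z=0, U=0, Y=1, W=1, V=1, X=0) weight 1/384
  (Z=0, U=0, Y=1, W=1, V=1, X=1) weight 1/1152
  (Z=0, U=0, Y=1, W=1, V=1, X=2) weight 1/288
  (Z=0, U=0, Y=1, W=1, V=1, X=3) weight 1/288
  (Z=0, U=1, Y=0, W=1, V=0, X=0) weight 1/512
  … 7 more
Group by Y:
  weight(Y=0) = 1/64
  weight(Y=1) = 1/48
Total weight = 1/64 + 1/48 = 7/192
P(Y=0 | obs) = 1/64 / 7/192 = 3/7
P(Y=1 | obs) = 1/48 / 7/192 = 4/7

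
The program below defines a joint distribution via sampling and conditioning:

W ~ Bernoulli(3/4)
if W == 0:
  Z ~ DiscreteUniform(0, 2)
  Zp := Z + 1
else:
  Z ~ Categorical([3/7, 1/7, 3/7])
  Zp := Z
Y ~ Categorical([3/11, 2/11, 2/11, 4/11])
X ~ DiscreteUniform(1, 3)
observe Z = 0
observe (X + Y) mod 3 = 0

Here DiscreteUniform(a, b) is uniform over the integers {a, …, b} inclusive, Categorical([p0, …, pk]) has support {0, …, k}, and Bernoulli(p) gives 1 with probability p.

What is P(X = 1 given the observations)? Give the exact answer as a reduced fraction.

P(X = 1 | obs) = 2/11

Enumerate traces; 8 have nonzero weight after conditioning:
  (W=0, Z=0, Y=0, X=3) weight 1/132
  (W=0, Z=0, Y=1, X=2) weight 1/198
  (W=0, Z=0, Y=2, X=1) weight 1/198
  (W=0, Z=0, Y=3, X=3) weight 1/99
  (W=1, Z=0, Y=0, X=3) weight 9/308
  (W=1, Z=0, Y=1, X=2) weight 3/154
  (W=1, Z=0, Y=2, X=1) weight 3/154
  (W=1, Z=0, Y=3, X=3) weight 3/77
Group by X:
  weight(X=1) = 17/693
  weight(X=2) = 17/693
  weight(X=3) = 17/198
Total weight = 17/693 + 17/693 + 17/198 = 17/126
P(X=1 | obs) = 17/693 / 17/126 = 2/11
P(X=2 | obs) = 17/693 / 17/126 = 2/11
P(X=3 | obs) = 17/198 / 17/126 = 7/11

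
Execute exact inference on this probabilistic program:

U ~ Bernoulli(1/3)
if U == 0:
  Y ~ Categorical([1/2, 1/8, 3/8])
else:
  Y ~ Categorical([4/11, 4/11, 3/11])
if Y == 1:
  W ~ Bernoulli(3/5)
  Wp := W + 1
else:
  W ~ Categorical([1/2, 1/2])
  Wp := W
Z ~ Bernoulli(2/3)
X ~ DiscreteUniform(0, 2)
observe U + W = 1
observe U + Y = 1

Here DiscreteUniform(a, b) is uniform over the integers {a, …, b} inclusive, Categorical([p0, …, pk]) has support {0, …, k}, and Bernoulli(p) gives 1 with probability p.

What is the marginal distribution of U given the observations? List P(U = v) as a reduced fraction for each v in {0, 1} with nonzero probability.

P(U=0) = 33/73, P(U=1) = 40/73

Enumerate traces; 12 have nonzero weight after conditioning:
  (U=0, Y=1, W=1, Z=0, X=0) weight 1/180
  (U=0, Y=1, W=1, Z=0, X=1) weight 1/180
  (U=0, Y=1, W=1, Z=0, X=2) weight 1/180
  (U=0, Y=1, W=1, Z=1, X=0) weight 1/90
  (U=0, Y=1, W=1, Z=1, X=1) weight 1/90
  (U=0, Y=1, W=1, Z=1, X=2) weight 1/90
  (U=1, Y=0, W=0, Z=0, X=0) weight 2/297
  (U=1, Y=0, W=0, Z=0, X=1) weight 2/297
  … 4 more
Group by U:
  weight(U=0) = 1/20
  weight(U=1) = 2/33
Total weight = 1/20 + 2/33 = 73/660
P(U=0 | obs) = 1/20 / 73/660 = 33/73
P(U=1 | obs) = 2/33 / 73/660 = 40/73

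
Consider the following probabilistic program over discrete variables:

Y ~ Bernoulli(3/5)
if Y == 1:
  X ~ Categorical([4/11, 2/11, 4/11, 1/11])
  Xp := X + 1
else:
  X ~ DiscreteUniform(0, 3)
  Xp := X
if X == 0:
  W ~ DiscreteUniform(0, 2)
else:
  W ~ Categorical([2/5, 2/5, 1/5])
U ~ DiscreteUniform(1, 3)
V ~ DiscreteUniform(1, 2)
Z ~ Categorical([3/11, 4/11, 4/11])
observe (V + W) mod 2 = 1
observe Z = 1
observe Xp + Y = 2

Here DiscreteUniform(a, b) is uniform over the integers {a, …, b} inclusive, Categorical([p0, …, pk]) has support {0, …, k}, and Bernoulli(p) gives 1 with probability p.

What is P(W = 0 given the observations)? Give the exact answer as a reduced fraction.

P(W = 0 | obs) = 62/175

Enumerate traces; 18 have nonzero weight after conditioning:
  (Y=0, X=2, W=0, U=1, V=1, Z=1) weight 2/825
  (Y=0, X=2, W=0, U=2, V=1, Z=1) weight 2/825
  (Y=0, X=2, W=0, U=3, V=1, Z=1) weight 2/825
  (Y=0, X=2, W=1, U=1, V=2, Z=1) weight 2/825
  (Y=0, X=2, W=1, U=2, V=2, Z=1) weight 2/825
  (Y=0, X=2, W=1, U=3, V=2, Z=1) weight 2/825
  (Y=0, X=2, W=2, U=1, V=1, Z=1) weight 1/825
  (Y=0, X=2, W=2, U=2, V=1, Z=1) weight 1/825
  … 10 more
Group by W:
  weight(W=0) = 62/3025
  weight(W=1) = 62/3025
  weight(W=2) = 51/3025
Total weight = 62/3025 + 62/3025 + 51/3025 = 7/121
P(W=0 | obs) = 62/3025 / 7/121 = 62/175
P(W=1 | obs) = 62/3025 / 7/121 = 62/175
P(W=2 | obs) = 51/3025 / 7/121 = 51/175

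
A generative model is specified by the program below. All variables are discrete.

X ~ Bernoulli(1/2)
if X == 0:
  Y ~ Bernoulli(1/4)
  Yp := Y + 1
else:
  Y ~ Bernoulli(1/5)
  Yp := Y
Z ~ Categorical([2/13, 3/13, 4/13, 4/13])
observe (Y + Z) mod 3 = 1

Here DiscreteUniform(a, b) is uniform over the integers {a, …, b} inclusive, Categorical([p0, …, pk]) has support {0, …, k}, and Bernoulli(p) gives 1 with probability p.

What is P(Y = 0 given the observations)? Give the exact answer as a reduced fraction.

P(Y = 0 | obs) = 31/49

Enumerate traces; 6 have nonzero weight after conditioning:
  (X=0, Y=0, Z=1) weight 9/104
  (X=0, Y=1, Z=0) weight 1/52
  (X=0, Y=1, Z=3) weight 1/26
  (X=1, Y=0, Z=1) weight 6/65
  (X=1, Y=1, Z=0) weight 1/65
  (X=1, Y=1, Z=3) weight 2/65
Group by Y:
  weight(Y=0) = 93/520
  weight(Y=1) = 27/260
Total weight = 93/520 + 27/260 = 147/520
P(Y=0 | obs) = 93/520 / 147/520 = 31/49
P(Y=1 | obs) = 27/260 / 147/520 = 18/49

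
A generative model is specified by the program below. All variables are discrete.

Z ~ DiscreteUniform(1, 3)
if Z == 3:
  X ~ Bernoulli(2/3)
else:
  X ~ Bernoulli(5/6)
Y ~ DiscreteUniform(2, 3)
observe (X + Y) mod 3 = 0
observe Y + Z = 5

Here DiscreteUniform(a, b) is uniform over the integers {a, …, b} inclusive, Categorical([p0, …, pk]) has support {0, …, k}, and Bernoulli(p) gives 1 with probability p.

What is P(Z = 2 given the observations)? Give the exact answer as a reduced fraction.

Enumerate traces; 2 have nonzero weight after conditioning:
  (Z=2, X=0, Y=3) weight 1/36
  (Z=3, X=1, Y=2) weight 1/9
Group by Z:
  weight(Z=2) = 1/36
  weight(Z=3) = 1/9
Total weight = 1/36 + 1/9 = 5/36
P(Z=2 | obs) = 1/36 / 5/36 = 1/5
P(Z=3 | obs) = 1/9 / 5/36 = 4/5

P(Z = 2 | obs) = 1/5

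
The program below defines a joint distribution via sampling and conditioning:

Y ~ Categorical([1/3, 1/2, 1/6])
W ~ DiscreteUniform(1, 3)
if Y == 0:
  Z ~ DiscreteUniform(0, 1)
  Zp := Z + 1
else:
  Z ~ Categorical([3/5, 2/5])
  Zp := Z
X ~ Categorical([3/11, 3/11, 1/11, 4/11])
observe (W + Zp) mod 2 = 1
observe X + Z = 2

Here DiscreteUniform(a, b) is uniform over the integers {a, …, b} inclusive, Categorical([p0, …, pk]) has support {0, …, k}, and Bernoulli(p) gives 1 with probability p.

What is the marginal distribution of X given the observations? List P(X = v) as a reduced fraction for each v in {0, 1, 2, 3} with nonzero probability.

Enumerate traces; 9 have nonzero weight after conditioning:
  (Y=0, W=1, Z=1, X=1) weight 1/66
  (Y=0, W=2, Z=0, X=2) weight 1/198
  (Y=0, W=3, Z=1, X=1) weight 1/66
  (Y=1, W=1, Z=0, X=2) weight 1/110
  (Y=1, W=2, Z=1, X=1) weight 1/55
  (Y=1, W=3, Z=0, X=2) weight 1/110
  (Y=2, W=1, Z=0, X=2) weight 1/330
  (Y=2, W=2, Z=1, X=1) weight 1/165
  … 1 more
Group by X:
  weight(X=1) = 3/55
  weight(X=2) = 29/990
Total weight = 3/55 + 29/990 = 83/990
P(X=1 | obs) = 3/55 / 83/990 = 54/83
P(X=2 | obs) = 29/990 / 83/990 = 29/83

P(X=1) = 54/83, P(X=2) = 29/83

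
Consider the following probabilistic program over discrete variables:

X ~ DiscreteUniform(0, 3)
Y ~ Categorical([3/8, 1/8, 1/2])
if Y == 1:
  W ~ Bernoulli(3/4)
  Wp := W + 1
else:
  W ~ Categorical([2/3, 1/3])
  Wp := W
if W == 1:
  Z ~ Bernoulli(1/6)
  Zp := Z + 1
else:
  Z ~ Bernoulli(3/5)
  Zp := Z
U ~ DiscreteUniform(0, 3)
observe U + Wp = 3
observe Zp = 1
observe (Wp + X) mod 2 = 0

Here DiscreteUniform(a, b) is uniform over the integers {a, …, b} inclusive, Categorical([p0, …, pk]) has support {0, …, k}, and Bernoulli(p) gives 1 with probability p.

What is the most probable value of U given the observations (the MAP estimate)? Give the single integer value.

argmax_v P(U = v | obs) = 3

Enumerate traces; 12 have nonzero weight after conditioning:
  (X=0, Y=0, W=0, Z=1, U=3) weight 3/320
  (X=0, Y=1, W=1, Z=0, U=1) weight 5/1024
  (X=0, Y=2, W=0, Z=1, U=3) weight 1/80
  (X=1, Y=0, W=1, Z=0, U=2) weight 5/768
  (X=1, Y=1, W=0, Z=1, U=2) weight 3/2560
  (X=1, Y=2, W=1, Z=0, U=2) weight 5/576
  (X=2, Y=0, W=0, Z=1, U=3) weight 3/320
  (X=2, Y=1, W=1, Z=0, U=1) weight 5/1024
  … 4 more
Group by U:
  weight(U=1) = 5/512
  weight(U=2) = 377/11520
  weight(U=3) = 7/160
Total weight = 5/512 + 377/11520 + 7/160 = 1987/23040
P(U=1 | obs) = 5/512 / 1987/23040 = 225/1987
P(U=2 | obs) = 377/11520 / 1987/23040 = 754/1987
P(U=3 | obs) = 7/160 / 1987/23040 = 1008/1987
argmax = 3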